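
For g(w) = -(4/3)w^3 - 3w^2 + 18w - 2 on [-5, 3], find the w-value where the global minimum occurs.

-3

The derivative is -4w^2 - 6w + 18, which vanishes at w = -3 and w = 3/2.
Compare values at every candidate in [-5, 3]: g(-5) = -1/3; g(-3) = -47; g(3/2) = 55/4; g(3) = -11.
So the minimum is g(-3) = -47.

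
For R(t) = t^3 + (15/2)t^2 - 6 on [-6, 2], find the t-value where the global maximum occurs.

-5

Differentiating, R'(t) = 3t^2 + 15t; which vanishes at t = -5 and t = 0.
Candidates: R(-6) = 48,  R(-5) = 113/2,  R(0) = -6,  R(2) = 32.
Hence the absolute maximum is 113/2 at t = -5.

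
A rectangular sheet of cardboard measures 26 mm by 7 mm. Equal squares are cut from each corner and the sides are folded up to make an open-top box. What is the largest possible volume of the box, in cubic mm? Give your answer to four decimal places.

138.6364

With cut size x, the volume is V(x) = x(26 − 2x)(7 − 2x) for 0 < x < 3.5.
V'(x) = 12x^2 − 132x + 182. Setting V'(x) = 0 gives x ≈ 1.6163 (the root in (0, 3.5)).
V''(x) = 24x − 132 is negative there, so this is the maximum; V ≈ 138.6364.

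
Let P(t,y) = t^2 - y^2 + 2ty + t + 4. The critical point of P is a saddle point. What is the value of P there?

31/8

∂P/∂t = 2t + 2y + 1 = 0 and ∂P/∂y = 2t - 2y = 0, so (t, y) = (-1/4, -1/4).
The Hessian has P_{tt} = 2, P_{yy} = -2, P_{ty} = 2, giving D = -8 < 0, so the point is a saddle point.
P(-1/4, -1/4) = 31/8.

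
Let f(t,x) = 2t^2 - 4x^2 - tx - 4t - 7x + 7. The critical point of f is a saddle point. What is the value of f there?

293/33

∂f/∂t = 4t - x - 4 = 0 and ∂f/∂x = -t - 8x - 7 = 0, so (t, x) = (25/33, -32/33).
The Hessian has f_{tt} = 4, f_{xx} = -8, f_{tx} = -1, giving D = -33 < 0, so the point is a saddle point.
f(25/33, -32/33) = 293/33.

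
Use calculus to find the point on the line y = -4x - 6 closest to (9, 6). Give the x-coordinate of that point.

Minimize D(x)^2 = (x - 9)^2 + (-4x - 12)^2.
d/dx[D^2] = 2(x - 9) + 2·(-4)·(-4x - 12) = 0 ⇒ x = -39/17.
Then y = 54/17 and the distance is √(2304/17) ≈ 11.6417.

-39/17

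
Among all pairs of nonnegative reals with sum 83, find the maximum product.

With x + y = 83, the product is P(x) = x(83 − x).
P'(x) = 83 − 2x = 0 gives x = 83/2; P'' = −2 < 0, so this is the maximum.
P = 83/2·83/2 = 6889/4.

6889/4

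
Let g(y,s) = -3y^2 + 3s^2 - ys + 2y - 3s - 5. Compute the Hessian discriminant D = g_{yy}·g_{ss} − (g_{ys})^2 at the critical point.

-37

∂g/∂y = -6y - s + 2 = 0 and ∂g/∂s = -y + 6s - 3 = 0, so (y, s) = (9/37, 20/37).
The Hessian has g_{yy} = -6, g_{ss} = 6, g_{ys} = -1, giving D = -37 < 0, so the point is a saddle point.
D = (-6)·(6) − (-1)^2 = -37.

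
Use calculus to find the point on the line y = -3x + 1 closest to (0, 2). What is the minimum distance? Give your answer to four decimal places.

Minimize D(x)^2 = (x + 0)^2 + (-3x - 1)^2.
d/dx[D^2] = 2(x + 0) + 2·(-3)·(-3x - 1) = 0 ⇒ x = -3/10.
Then y = 19/10 and the distance is √(1/10) ≈ 0.3162.

0.3162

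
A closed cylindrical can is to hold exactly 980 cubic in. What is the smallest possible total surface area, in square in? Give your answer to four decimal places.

546.1751

With radius r and height h, πr²h = 980 so h = 980/(πr²), and S(r) = 2πr² + 2πrh = 2πr² + 2·980/r.
S'(r) = 4πr − 2·980/r² = 0 ⇒ r³ = 980/(2π), so r ≈ 5.3829 and h = 2r ≈ 10.7658.
S''(r) = 4π + 4·980/r³ > 0, so this is the minimum; S ≈ 546.1751.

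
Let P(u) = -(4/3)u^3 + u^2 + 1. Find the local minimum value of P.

1

Critical points: P'(u) = -4u^2 + 2u vanishes at u = 0, 1/2.
Since P''(u) = -8u + 2, we get P''(0) = 2 > 0 ⇒ local minimum; P''(1/2) = -2 < 0 ⇒ local maximum.
Thus P has its local minimum at u = 0, with value 1.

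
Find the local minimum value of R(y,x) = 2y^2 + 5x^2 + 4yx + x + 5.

∂R/∂y = 4y + 4x = 0 and ∂R/∂x = 4y + 10x + 1 = 0, so (y, x) = (1/6, -1/6).
The Hessian has R_{yy} = 4, R_{xx} = 10, R_{yx} = 4, giving D = 24 > 0 with R_{yy} > 0, so the point is a local minimum.
R(1/6, -1/6) = 59/12.

59/12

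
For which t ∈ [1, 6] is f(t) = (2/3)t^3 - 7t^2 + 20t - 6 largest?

2

The derivative is 2t^2 - 14t + 20, which vanishes at t = 2 and t = 5.
Evaluating at the critical points and endpoints: f(1) = 23/3; f(2) = 34/3; f(5) = 7/3; f(6) = 6.
The maximum over the interval is 34/3, attained at t = 2.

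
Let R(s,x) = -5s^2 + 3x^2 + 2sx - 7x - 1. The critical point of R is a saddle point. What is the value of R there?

-309/64

∂R/∂s = -10s + 2x = 0 and ∂R/∂x = 2s + 6x - 7 = 0, so (s, x) = (7/32, 35/32).
The Hessian has R_{ss} = -10, R_{xx} = 6, R_{sx} = 2, giving D = -64 < 0, so the point is a saddle point.
R(7/32, 35/32) = -309/64.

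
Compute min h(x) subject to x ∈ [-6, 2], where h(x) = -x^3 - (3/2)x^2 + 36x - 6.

-110

h'(x) = -3x^2 - 3x + 36, whose only zero in [-6, 2] is x = -4.
Evaluating at the critical points and endpoints: h(-6) = -60, h(-4) = -110, h(2) = 52.
The minimum over the interval is -110, attained at x = -4.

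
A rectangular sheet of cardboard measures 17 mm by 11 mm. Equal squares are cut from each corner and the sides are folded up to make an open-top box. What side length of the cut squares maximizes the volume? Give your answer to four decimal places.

2.1778

With cut size x, the volume is V(x) = x(17 − 2x)(11 − 2x) for 0 < x < 5.5.
V'(x) = 12x^2 − 112x + 187. Setting V'(x) = 0 gives x ≈ 2.1778 (the root in (0, 5.5)).
V''(x) = 24x − 112 is negative there, so this is the maximum; V ≈ 182.9667.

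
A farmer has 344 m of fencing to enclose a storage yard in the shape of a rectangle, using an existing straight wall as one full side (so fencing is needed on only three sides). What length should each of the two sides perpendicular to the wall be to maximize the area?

86

Let the sides perpendicular to the wall have length x and the parallel side y, so 2x + y = 344 and the area is A = xy = x(344 − 2x).
A'(x) = 344 − 4x = 0 gives x = 86, and A''(x) = −4 < 0 confirms a maximum.
Then y = 344 − 2·86 = 172 and A = 14792.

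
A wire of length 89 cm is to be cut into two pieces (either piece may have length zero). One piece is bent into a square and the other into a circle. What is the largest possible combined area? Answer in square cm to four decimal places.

630.3332

Let x be the length used for the square. Square side x/4; circle radius (89−x)/(2π).
A(x) = (x/4)² + π·((89−x)/(2π))² = x²/16 + (89−x)²/(4π) for 0 ≤ x ≤ 89. A'(x) = x/8 − (89−x)/(2π) = 0 gives x = 4·89/(π+4) ≈ 49.8488.
A'' > 0, so the interior critical point is a minimum; the maximum is at an endpoint. A(0) = 630.3332 and A(89) = 495.0625, so the largest area is 630.3332.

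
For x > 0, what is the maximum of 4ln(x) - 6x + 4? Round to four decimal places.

R'(x) = 4/x − 6 = 0 gives x = 2/3.
R''(x) = -4/x², which is negative for x > 0, so this is a local maximum.
R(2/3) = 4·ln(2/3) - 4 + 4 ≈ -1.6219.

-1.6219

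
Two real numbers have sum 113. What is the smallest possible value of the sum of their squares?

12769/2

With a + b = 113, a^2 + b^2 = a^2 + (113 − a)^2.
The derivative 2a − 2(113 − a) = 4a − 226 vanishes at a = 113/2; second derivative 4 > 0, a minimum.
The minimum is 2·(113/2)^2 = 12769/2.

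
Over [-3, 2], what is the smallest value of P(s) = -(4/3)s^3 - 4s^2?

The derivative is -4s^2 - 8s, which vanishes at s = -2 and s = 0.
Compare values at every candidate in [-3, 2]: P(-3) = 0, P(-2) = -16/3, P(0) = 0, P(2) = -80/3.
So the minimum is P(2) = -80/3.

-80/3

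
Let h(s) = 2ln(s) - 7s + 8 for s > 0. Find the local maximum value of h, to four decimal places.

h'(s) = 2/s − 7 = 0 gives s = 2/7.
h''(s) = -2/s², which is negative for s > 0, so this is a local maximum.
h(2/7) = 2·ln(2/7) - 2 + 8 ≈ 3.4945.

3.4945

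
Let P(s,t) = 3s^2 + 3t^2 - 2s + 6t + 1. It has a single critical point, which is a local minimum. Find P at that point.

∂P/∂s = 6s - 2 = 0 and ∂P/∂t = 6t + 6 = 0, so (s, t) = (1/3, -1).
The Hessian has P_{ss} = 6, P_{tt} = 6, P_{st} = 0, giving D = 36 > 0 with P_{ss} > 0, so the point is a local minimum.
P(1/3, -1) = -7/3.

-7/3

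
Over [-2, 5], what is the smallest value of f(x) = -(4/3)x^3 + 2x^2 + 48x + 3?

-223/3

f'(x) = -4x^2 + 4x + 48, whose only zero in [-2, 5] is x = 4.
Candidates: f(-2) = -223/3, f(4) = 425/3, f(5) = 379/3.
The minimum over the interval is -223/3, attained at x = -2.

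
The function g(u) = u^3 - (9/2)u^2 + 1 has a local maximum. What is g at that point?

1

g'(u) = 3u^2 - 9u. Setting g'(u) = 0 gives u ∈ {0, 3}.
g''(u) = 6u - 9. g''(0) = -9 < 0 ⇒ local maximum; g''(3) = 9 > 0 ⇒ local minimum.
Thus g has its local maximum at u = 0, with value 1.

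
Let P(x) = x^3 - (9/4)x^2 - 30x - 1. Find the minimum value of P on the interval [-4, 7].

The derivative is 3x^2 - (9/2)x - 30, which vanishes at x = -5/2 and x = 4.
Candidates: P(-4) = 19,  P(-5/2) = 709/16,  P(4) = -93,  P(7) = 87/4.
The minimum over the interval is -93, attained at x = 4.

-93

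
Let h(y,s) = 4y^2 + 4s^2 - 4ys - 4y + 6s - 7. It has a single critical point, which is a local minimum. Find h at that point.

∂h/∂y = 8y - 4s - 4 = 0 and ∂h/∂s = -4y + 8s + 6 = 0, so (y, s) = (1/6, -2/3).
The Hessian has h_{yy} = 8, h_{ss} = 8, h_{ys} = -4, giving D = 48 > 0 with h_{yy} > 0, so the point is a local minimum.
h(1/6, -2/3) = -28/3.

-28/3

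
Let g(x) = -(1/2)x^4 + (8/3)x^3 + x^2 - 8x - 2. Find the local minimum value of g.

Critical points: g'(x) = -2x^3 + 8x^2 + 2x - 8 vanishes at x = -1, 1, 4.
g''(x) = -6x^2 + 16x + 2. g''(-1) = -20 < 0 ⇒ local maximum; g''(1) = 12 > 0 ⇒ local minimum; g''(4) = -30 < 0 ⇒ local maximum.
Thus g has its local minimum at x = 1, with value -41/6.

-41/6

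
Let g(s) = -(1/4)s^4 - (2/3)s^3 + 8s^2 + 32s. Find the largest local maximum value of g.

g'(s) = -s^3 - 2s^2 + 16s + 32 = 0 at s = -4, -2, 4.
Since g''(s) = -3s^2 - 4s + 16, we get g''(-4) = -16 < 0 ⇒ local maximum; g''(-2) = 12 > 0 ⇒ local minimum; g''(4) = -48 < 0 ⇒ local maximum.
So the largest local maximum value is g(4) = 448/3.

448/3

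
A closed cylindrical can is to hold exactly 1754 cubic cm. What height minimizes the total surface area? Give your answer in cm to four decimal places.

With radius r and height h, πr²h = 1754 so h = 1754/(πr²), and S(r) = 2πr² + 2πrh = 2πr² + 2·1754/r.
S'(r) = 4πr − 2·1754/r² = 0 ⇒ r³ = 1754/(2π), so r ≈ 6.5356 and h = 2r ≈ 13.0711.
S''(r) = 4π + 4·1754/r³ > 0, so this is the minimum; S ≈ 805.1330.

13.0711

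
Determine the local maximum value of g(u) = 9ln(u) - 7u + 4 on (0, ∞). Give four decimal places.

g'(u) = 9/u − 7 = 0 gives u = 9/7.
g''(u) = -9/u², which is negative for u > 0, so this is a local maximum.
g(9/7) = 9·ln(9/7) - 9 + 4 ≈ -2.7382.

-2.7382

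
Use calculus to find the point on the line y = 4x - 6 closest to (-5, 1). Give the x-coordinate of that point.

23/17

Minimize D(x)^2 = (x + 5)^2 + (4x - 7)^2.
d/dx[D^2] = 2(x + 5) + 2·4·(4x - 7) = 0 ⇒ x = 23/17.
Then y = -10/17 and the distance is √(729/17) ≈ 6.5485.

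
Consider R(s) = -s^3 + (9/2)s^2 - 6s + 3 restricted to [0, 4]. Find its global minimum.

-13

Differentiating, R'(s) = -3s^2 + 9s - 6; which vanishes at s = 1 and s = 2.
Compare values at every candidate in [0, 4]: R(0) = 3; R(1) = 1/2; R(2) = 1; R(4) = -13.
Hence the absolute minimum is -13 at s = 4.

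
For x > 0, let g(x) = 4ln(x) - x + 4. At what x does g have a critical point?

g'(x) = 4/x − 1 = 0 gives x = 4.
g''(x) = -4/x², which is negative for x > 0, so this is a local maximum.
g(4) = 4·ln(4) - 4 + 4 ≈ 5.5452.

4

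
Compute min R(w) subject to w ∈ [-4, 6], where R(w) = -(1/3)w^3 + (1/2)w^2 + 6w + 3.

-15

R'(w) = -w^2 + w + 6, which vanishes at w = -2 and w = 3.
Evaluating at the critical points and endpoints: R(-4) = 25/3,  R(-2) = -13/3,  R(3) = 33/2,  R(6) = -15.
Hence the absolute minimum is -15 at w = 6.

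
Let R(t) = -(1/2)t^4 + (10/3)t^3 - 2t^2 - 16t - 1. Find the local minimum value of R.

-67/3

R'(t) = -2t^3 + 10t^2 - 4t - 16 = 0 at t = -1, 2, 4.
Since R''(t) = -6t^2 + 20t - 4, we get R''(-1) = -30 < 0 ⇒ local maximum; R''(2) = 12 > 0 ⇒ local minimum; R''(4) = -20 < 0 ⇒ local maximum.
The local minimum is R(2) = -67/3.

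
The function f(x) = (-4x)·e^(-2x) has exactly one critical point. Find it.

By the product rule, f'(x) = (8x - 4)·e^(-2x). Since e^(-2x) > 0, the only critical point is x = 1/2.
f''(1/2) has the same sign as 8 > 0, so this is a local minimum.
f(1/2) = (-2)·e^(-1) ≈ -0.7358.

1/2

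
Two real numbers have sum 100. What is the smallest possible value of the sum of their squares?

With a + b = 100, a^2 + b^2 = a^2 + (100 − a)^2.
The derivative 2a − 2(100 − a) = 4a − 200 vanishes at a = 50; second derivative 4 > 0, a minimum.
The minimum is 2·(50)^2 = 5000.

5000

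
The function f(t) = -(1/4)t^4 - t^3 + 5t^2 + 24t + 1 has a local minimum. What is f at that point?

-23

f'(t) = -t^3 - 3t^2 + 10t + 24 = 0 at t = -4, -2, 3.
Second-derivative test with f''(t) = -3t^2 - 6t + 10: f''(-4) = -14 < 0 ⇒ local maximum; f''(-2) = 10 > 0 ⇒ local minimum; f''(3) = -35 < 0 ⇒ local maximum.
So the local minimum value is f(-2) = -23.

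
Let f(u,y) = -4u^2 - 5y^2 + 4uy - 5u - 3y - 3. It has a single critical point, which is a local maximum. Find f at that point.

29/64

∂f/∂u = -8u + 4y - 5 = 0 and ∂f/∂y = 4u - 10y - 3 = 0, so (u, y) = (-31/32, -11/16).
The Hessian has f_{uu} = -8, f_{yy} = -10, f_{uy} = 4, giving D = 64 > 0 with f_{uu} < 0, so the point is a local maximum.
f(-31/32, -11/16) = 29/64.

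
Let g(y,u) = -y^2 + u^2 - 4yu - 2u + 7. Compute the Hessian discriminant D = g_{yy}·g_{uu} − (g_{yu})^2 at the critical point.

∂g/∂y = -2y - 4u = 0 and ∂g/∂u = -4y + 2u - 2 = 0, so (y, u) = (-2/5, 1/5).
The Hessian has g_{yy} = -2, g_{uu} = 2, g_{yu} = -4, giving D = -20 < 0, so the point is a saddle point.
D = (-2)·(2) − (-4)^2 = -20.

-20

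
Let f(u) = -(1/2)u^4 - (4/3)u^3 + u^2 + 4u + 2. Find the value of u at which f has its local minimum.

-1

Critical points: f'(u) = -2u^3 - 4u^2 + 2u + 4 vanishes at u = -2, -1, 1.
f''(u) = -6u^2 - 8u + 2. f''(-2) = -6 < 0 ⇒ local maximum; f''(-1) = 4 > 0 ⇒ local minimum; f''(1) = -12 < 0 ⇒ local maximum.
So the local minimum value is f(-1) = -1/6.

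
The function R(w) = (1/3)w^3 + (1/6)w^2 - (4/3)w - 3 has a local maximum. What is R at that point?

-139/81

Critical points: R'(w) = w^2 + (1/3)w - 4/3 vanishes at w = -4/3, 1.
R''(w) = 2w + 1/3. R''(-4/3) = -7/3 < 0 ⇒ local maximum; R''(1) = 7/3 > 0 ⇒ local minimum.
The local maximum is R(-4/3) = -139/81.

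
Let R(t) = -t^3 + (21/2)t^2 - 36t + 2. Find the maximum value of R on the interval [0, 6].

2

The derivative is -3t^2 + 21t - 36, which vanishes at t = 3 and t = 4.
Evaluating at the critical points and endpoints: R(0) = 2,  R(3) = -77/2,  R(4) = -38,  R(6) = -52.
So the maximum is R(0) = 2.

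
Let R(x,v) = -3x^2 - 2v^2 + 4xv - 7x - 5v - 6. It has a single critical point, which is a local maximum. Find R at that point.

265/8

∂R/∂x = -6x + 4v - 7 = 0 and ∂R/∂v = 4x - 4v - 5 = 0, so (x, v) = (-6, -29/4).
The Hessian has R_{xx} = -6, R_{vv} = -4, R_{xv} = 4, giving D = 8 > 0 with R_{xx} < 0, so the point is a local maximum.
R(-6, -29/4) = 265/8.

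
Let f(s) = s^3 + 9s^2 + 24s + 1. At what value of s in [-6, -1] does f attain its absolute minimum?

-6

Differentiating, f'(s) = 3s^2 + 18s + 24; which vanishes at s = -4 and s = -2.
Compare values at every candidate in [-6, -1]: f(-6) = -35; f(-4) = -15; f(-2) = -19; f(-1) = -15.
The minimum over the interval is -35, attained at s = -6.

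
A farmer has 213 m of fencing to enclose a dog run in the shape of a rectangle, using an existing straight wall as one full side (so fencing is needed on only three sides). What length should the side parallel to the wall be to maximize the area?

213/2

Let the sides perpendicular to the wall have length x and the parallel side y, so 2x + y = 213 and the area is A = xy = x(213 − 2x).
A'(x) = 213 − 4x = 0 gives x = 213/4, and A''(x) = −4 < 0 confirms a maximum.
Then y = 213 − 2·213/4 = 213/2 and A = 45369/8.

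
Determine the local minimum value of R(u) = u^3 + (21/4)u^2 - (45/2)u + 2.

Critical points: R'(u) = 3u^2 + (21/2)u - 45/2 vanishes at u = -5, 3/2.
Since R''(u) = 6u + 21/2, we get R''(-5) = -39/2 < 0 ⇒ local maximum; R''(3/2) = 39/2 > 0 ⇒ local minimum.
Thus R has its local minimum at u = 3/2, with value -265/16.

-265/16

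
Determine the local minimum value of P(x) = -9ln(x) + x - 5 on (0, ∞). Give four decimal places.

P'(x) = -9/x + 1 = 0 gives x = 9.
P''(x) = 9/x², which is positive for x > 0, so this is a local minimum.
P(9) = -9·ln(9) + 9 - 5 ≈ -15.7750.

-15.7750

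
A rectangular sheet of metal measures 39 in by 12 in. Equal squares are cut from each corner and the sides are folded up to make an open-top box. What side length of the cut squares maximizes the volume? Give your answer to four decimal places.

2.7337

With cut size x, the volume is V(x) = x(39 − 2x)(12 − 2x) for 0 < x < 6.
V'(x) = 12x^2 − 204x + 468. Setting V'(x) = 0 gives x ≈ 2.7337 (the root in (0, 6)).
V''(x) = 24x − 204 is negative there, so this is the maximum; V ≈ 598.8308.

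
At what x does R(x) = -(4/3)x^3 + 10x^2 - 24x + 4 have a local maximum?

Critical points: R'(x) = -4x^2 + 20x - 24 vanishes at x = 2, 3.
Since R''(x) = -8x + 20, we get R''(2) = 4 > 0 ⇒ local minimum; R''(3) = -4 < 0 ⇒ local maximum.
So the local maximum value is R(3) = -14.

3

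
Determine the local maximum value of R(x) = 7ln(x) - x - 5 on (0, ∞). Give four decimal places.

1.6214

R'(x) = 7/x − 1 = 0 gives x = 7.
R''(x) = -7/x², which is negative for x > 0, so this is a local maximum.
R(7) = 7·ln(7) - 7 - 5 ≈ 1.6214.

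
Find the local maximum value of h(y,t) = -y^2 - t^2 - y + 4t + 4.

33/4

∂h/∂y = -2y - 1 = 0 and ∂h/∂t = -2t + 4 = 0, so (y, t) = (-1/2, 2).
The Hessian has h_{yy} = -2, h_{tt} = -2, h_{yt} = 0, giving D = 4 > 0 with h_{yy} < 0, so the point is a local maximum.
h(-1/2, 2) = 33/4.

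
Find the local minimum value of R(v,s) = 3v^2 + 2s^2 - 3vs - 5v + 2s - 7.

-137/15

∂R/∂v = 6v - 3s - 5 = 0 and ∂R/∂s = -3v + 4s + 2 = 0, so (v, s) = (14/15, 1/5).
The Hessian has R_{vv} = 6, R_{ss} = 4, R_{vs} = -3, giving D = 15 > 0 with R_{vv} > 0, so the point is a local minimum.
R(14/15, 1/5) = -137/15.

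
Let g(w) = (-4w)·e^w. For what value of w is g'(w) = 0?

g'(w) = (-4)·e^w + (-4w)·1·e^w = (-4w - 4)·e^w. Since e^w > 0, the only critical point is w = -1.
g''(-1) has the same sign as -4 < 0, so this is a local maximum.
g(-1) = (4)·e^(-1) ≈ 1.4715.

-1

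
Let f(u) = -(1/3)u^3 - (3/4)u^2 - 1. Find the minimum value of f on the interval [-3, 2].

-20/3

f'(u) = -u^2 - (3/2)u, which vanishes at u = -3/2 and u = 0.
Evaluating at the critical points and endpoints: f(-3) = 5/4,  f(-3/2) = -25/16,  f(0) = -1,  f(2) = -20/3.
So the minimum is f(2) = -20/3.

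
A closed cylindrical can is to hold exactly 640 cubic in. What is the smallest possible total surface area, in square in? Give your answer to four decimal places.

411.1193

With radius r and height h, πr²h = 640 so h = 640/(πr²), and S(r) = 2πr² + 2πrh = 2πr² + 2·640/r.
S'(r) = 4πr − 2·640/r² = 0 ⇒ r³ = 640/(2π), so r ≈ 4.6702 and h = 2r ≈ 9.3404.
S''(r) = 4π + 4·640/r³ > 0, so this is the minimum; S ≈ 411.1193.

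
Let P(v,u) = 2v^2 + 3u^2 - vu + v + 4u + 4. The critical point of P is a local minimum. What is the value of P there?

53/23

∂P/∂v = 4v - u + 1 = 0 and ∂P/∂u = -v + 6u + 4 = 0, so (v, u) = (-10/23, -17/23).
The Hessian has P_{vv} = 4, P_{uu} = 6, P_{vu} = -1, giving D = 23 > 0 with P_{vv} > 0, so the point is a local minimum.
P(-10/23, -17/23) = 53/23.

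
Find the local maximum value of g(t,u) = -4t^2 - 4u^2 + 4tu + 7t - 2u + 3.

∂g/∂t = -8t + 4u + 7 = 0 and ∂g/∂u = 4t - 8u - 2 = 0, so (t, u) = (1, 1/4).
The Hessian has g_{tt} = -8, g_{uu} = -8, g_{tu} = 4, giving D = 48 > 0 with g_{tt} < 0, so the point is a local maximum.
g(1, 1/4) = 25/4.

25/4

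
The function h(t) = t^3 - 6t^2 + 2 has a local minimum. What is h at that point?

-30

Critical points: h'(t) = 3t^2 - 12t vanishes at t = 0, 4.
h''(t) = 6t - 12. h''(0) = -12 < 0 ⇒ local maximum; h''(4) = 12 > 0 ⇒ local minimum.
The local minimum is h(4) = -30.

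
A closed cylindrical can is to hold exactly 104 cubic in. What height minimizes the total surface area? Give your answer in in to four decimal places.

5.0970

With radius r and height h, πr²h = 104 so h = 104/(πr²), and S(r) = 2πr² + 2πrh = 2πr² + 2·104/r.
S'(r) = 4πr − 2·104/r² = 0 ⇒ r³ = 104/(2π), so r ≈ 2.5485 and h = 2r ≈ 5.0970.
S''(r) = 4π + 4·104/r³ > 0, so this is the minimum; S ≈ 122.4250.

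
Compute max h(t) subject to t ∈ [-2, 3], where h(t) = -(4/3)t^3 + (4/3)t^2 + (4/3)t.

Differentiating, h'(t) = -4t^2 + (8/3)t + 4/3; which vanishes at t = -1/3 and t = 1.
Candidates: h(-2) = 40/3, h(-1/3) = -20/81, h(1) = 4/3, h(3) = -20.
The maximum over the interval is 40/3, attained at t = -2.

40/3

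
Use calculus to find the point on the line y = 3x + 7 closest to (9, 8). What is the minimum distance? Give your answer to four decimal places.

Minimize D(x)^2 = (x - 9)^2 + (3x - 1)^2.
d/dx[D^2] = 2(x - 9) + 2·3·(3x - 1) = 0 ⇒ x = 6/5.
Then y = 53/5 and the distance is √(338/5) ≈ 8.2219.

8.2219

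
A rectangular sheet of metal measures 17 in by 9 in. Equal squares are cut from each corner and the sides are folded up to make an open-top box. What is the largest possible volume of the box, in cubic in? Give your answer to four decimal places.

With cut size x, the volume is V(x) = x(17 − 2x)(9 − 2x) for 0 < x < 4.5.
V'(x) = 12x^2 − 104x + 153. Setting V'(x) = 0 gives x ≈ 1.8782 (the root in (0, 4.5)).
V''(x) = 24x − 104 is negative there, so this is the maximum; V ≈ 130.4300.

130.4300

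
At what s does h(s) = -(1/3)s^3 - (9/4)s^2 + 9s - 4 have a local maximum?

Critical points: h'(s) = -s^2 - (9/2)s + 9 vanishes at s = -6, 3/2.
h''(s) = -2s - 9/2. h''(-6) = 15/2 > 0 ⇒ local minimum; h''(3/2) = -15/2 < 0 ⇒ local maximum.
So the local maximum value is h(3/2) = 53/16.

3/2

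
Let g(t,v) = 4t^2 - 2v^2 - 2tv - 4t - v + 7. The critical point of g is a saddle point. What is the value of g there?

∂g/∂t = 8t - 2v - 4 = 0 and ∂g/∂v = -2t - 4v - 1 = 0, so (t, v) = (7/18, -4/9).
The Hessian has g_{tt} = 8, g_{vv} = -4, g_{tv} = -2, giving D = -36 < 0, so the point is a saddle point.
g(7/18, -4/9) = 58/9.

58/9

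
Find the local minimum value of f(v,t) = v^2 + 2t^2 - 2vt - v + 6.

∂f/∂v = 2v - 2t - 1 = 0 and ∂f/∂t = -2v + 4t = 0, so (v, t) = (1, 1/2).
The Hessian has f_{vv} = 2, f_{tt} = 4, f_{vt} = -2, giving D = 4 > 0 with f_{vv} > 0, so the point is a local minimum.
f(1, 1/2) = 11/2.

11/2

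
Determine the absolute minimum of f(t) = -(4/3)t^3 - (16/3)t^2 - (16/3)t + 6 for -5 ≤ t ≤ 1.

-6

f'(t) = -4t^2 - (32/3)t - 16/3, which vanishes at t = -2 and t = -2/3.
Candidates: f(-5) = 66,  f(-2) = 6,  f(-2/3) = 614/81,  f(1) = -6.
So the minimum is f(1) = -6.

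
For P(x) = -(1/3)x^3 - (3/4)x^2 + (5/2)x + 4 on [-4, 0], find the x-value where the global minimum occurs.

P'(x) = -x^2 - (3/2)x + 5/2, whose only zero in [-4, 0] is x = -5/2.
Evaluating at the critical points and endpoints: P(-4) = 10/3, P(-5/2) = -83/48, P(0) = 4.
The minimum over the interval is -83/48, attained at x = -5/2.

-5/2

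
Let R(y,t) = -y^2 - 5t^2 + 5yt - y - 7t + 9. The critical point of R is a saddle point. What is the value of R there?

∂R/∂y = -2y + 5t - 1 = 0 and ∂R/∂t = 5y - 10t - 7 = 0, so (y, t) = (9, 19/5).
The Hessian has R_{yy} = -2, R_{tt} = -10, R_{yt} = 5, giving D = -5 < 0, so the point is a saddle point.
R(9, 19/5) = -44/5.

-44/5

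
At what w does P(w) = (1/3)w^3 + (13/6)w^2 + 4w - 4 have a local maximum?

P'(w) = w^2 + (13/3)w + 4. Setting P'(w) = 0 gives w ∈ {-3, -4/3}.
Since P''(w) = 2w + 13/3, we get P''(-3) = -5/3 < 0 ⇒ local maximum; P''(-4/3) = 5/3 > 0 ⇒ local minimum.
The local maximum is P(-3) = -11/2.

-3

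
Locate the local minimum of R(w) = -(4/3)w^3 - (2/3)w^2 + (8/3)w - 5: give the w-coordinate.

R'(w) = -4w^2 - (4/3)w + 8/3 = 0 at w = -1, 2/3.
Since R''(w) = -8w - 4/3, we get R''(-1) = 20/3 > 0 ⇒ local minimum; R''(2/3) = -20/3 < 0 ⇒ local maximum.
So the local minimum value is R(-1) = -7.

-1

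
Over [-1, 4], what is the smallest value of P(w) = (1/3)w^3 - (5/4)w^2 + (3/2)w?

-37/12

Differentiating, P'(w) = w^2 - (5/2)w + 3/2; which vanishes at w = 1 and w = 3/2.
Evaluating at the critical points and endpoints: P(-1) = -37/12,  P(1) = 7/12,  P(3/2) = 9/16,  P(4) = 22/3.
Hence the absolute minimum is -37/12 at w = -1.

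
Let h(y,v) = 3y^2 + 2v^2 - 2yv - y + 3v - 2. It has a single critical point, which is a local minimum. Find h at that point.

-63/20

∂h/∂y = 6y - 2v - 1 = 0 and ∂h/∂v = -2y + 4v + 3 = 0, so (y, v) = (-1/10, -4/5).
The Hessian has h_{yy} = 6, h_{vv} = 4, h_{yv} = -2, giving D = 20 > 0 with h_{yy} > 0, so the point is a local minimum.
h(-1/10, -4/5) = -63/20.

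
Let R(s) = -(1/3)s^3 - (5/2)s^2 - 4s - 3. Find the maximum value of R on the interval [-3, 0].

-7/6

R'(s) = -s^2 - 5s - 4, whose only zero in [-3, 0] is s = -1.
Evaluating at the critical points and endpoints: R(-3) = -9/2, R(-1) = -7/6, R(0) = -3.
So the maximum is R(-1) = -7/6.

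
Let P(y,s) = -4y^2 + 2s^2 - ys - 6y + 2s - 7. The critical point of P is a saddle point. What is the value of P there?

-17/3

∂P/∂y = -8y - s - 6 = 0 and ∂P/∂s = -y + 4s + 2 = 0, so (y, s) = (-2/3, -2/3).
The Hessian has P_{yy} = -8, P_{ss} = 4, P_{ys} = -1, giving D = -33 < 0, so the point is a saddle point.
P(-2/3, -2/3) = -17/3.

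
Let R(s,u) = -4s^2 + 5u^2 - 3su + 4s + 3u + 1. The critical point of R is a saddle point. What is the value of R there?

169/89

∂R/∂s = -8s - 3u + 4 = 0 and ∂R/∂u = -3s + 10u + 3 = 0, so (s, u) = (49/89, -12/89).
The Hessian has R_{ss} = -8, R_{uu} = 10, R_{su} = -3, giving D = -89 < 0, so the point is a saddle point.
R(49/89, -12/89) = 169/89.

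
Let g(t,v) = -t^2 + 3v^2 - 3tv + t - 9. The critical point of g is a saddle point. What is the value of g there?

-62/7

∂g/∂t = -2t - 3v + 1 = 0 and ∂g/∂v = -3t + 6v = 0, so (t, v) = (2/7, 1/7).
The Hessian has g_{tt} = -2, g_{vv} = 6, g_{tv} = -3, giving D = -21 < 0, so the point is a saddle point.
g(2/7, 1/7) = -62/7.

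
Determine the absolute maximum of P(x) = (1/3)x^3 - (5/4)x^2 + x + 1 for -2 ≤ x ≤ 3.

The derivative is x^2 - (5/2)x + 1, which vanishes at x = 1/2 and x = 2.
Compare values at every candidate in [-2, 3]: P(-2) = -26/3, P(1/2) = 59/48, P(2) = 2/3, P(3) = 7/4.
Hence the absolute maximum is 7/4 at x = 3.

7/4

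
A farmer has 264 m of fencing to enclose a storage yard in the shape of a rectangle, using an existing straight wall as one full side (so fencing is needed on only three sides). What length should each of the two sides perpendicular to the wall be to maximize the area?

66

Let the sides perpendicular to the wall have length x and the parallel side y, so 2x + y = 264 and the area is A = xy = x(264 − 2x).
A'(x) = 264 − 4x = 0 gives x = 66, and A''(x) = −4 < 0 confirms a maximum.
Then y = 264 − 2·66 = 132 and A = 8712.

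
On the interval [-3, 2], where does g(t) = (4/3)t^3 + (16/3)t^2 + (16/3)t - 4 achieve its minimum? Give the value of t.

g'(t) = 4t^2 + (32/3)t + 16/3, which vanishes at t = -2 and t = -2/3.
Compare values at every candidate in [-3, 2]: g(-3) = -8; g(-2) = -4; g(-2/3) = -452/81; g(2) = 116/3.
The minimum over the interval is -8, attained at t = -3.

-3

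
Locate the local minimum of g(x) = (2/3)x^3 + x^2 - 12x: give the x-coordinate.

2

g'(x) = 2x^2 + 2x - 12 = 0 at x = -3, 2.
Since g''(x) = 4x + 2, we get g''(-3) = -10 < 0 ⇒ local maximum; g''(2) = 10 > 0 ⇒ local minimum.
Thus g has its local minimum at x = 2, with value -44/3.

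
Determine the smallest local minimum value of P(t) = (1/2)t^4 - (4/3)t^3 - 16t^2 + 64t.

-896/3

P'(t) = 2t^3 - 4t^2 - 32t + 64 = 0 at t = -4, 2, 4.
Since P''(t) = 6t^2 - 8t - 32, we get P''(-4) = 96 > 0 ⇒ local minimum; P''(2) = -24 < 0 ⇒ local maximum; P''(4) = 32 > 0 ⇒ local minimum.
The smallest local minimum is P(-4) = -896/3.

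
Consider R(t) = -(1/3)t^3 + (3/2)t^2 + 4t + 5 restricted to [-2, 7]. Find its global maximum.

Differentiating, R'(t) = -t^2 + 3t + 4; which vanishes at t = -1 and t = 4.
Compare values at every candidate in [-2, 7]: R(-2) = 17/3, R(-1) = 17/6, R(4) = 71/3, R(7) = -47/6.
Hence the absolute maximum is 71/3 at t = 4.

71/3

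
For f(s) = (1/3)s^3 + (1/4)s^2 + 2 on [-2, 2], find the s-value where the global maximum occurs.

2

The derivative is s^2 + (1/2)s, which vanishes at s = -1/2 and s = 0.
Candidates: f(-2) = 1/3, f(-1/2) = 97/48, f(0) = 2, f(2) = 17/3.
The maximum over the interval is 17/3, attained at s = 2.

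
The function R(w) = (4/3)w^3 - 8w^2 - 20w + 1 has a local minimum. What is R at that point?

R'(w) = 4w^2 - 16w - 20 = 0 at w = -1, 5.
R''(w) = 8w - 16. R''(-1) = -24 < 0 ⇒ local maximum; R''(5) = 24 > 0 ⇒ local minimum.
So the local minimum value is R(5) = -397/3.

-397/3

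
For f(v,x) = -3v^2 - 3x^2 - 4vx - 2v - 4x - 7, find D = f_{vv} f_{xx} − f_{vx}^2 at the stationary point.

20

∂f/∂v = -6v - 4x - 2 = 0 and ∂f/∂x = -4v - 6x - 4 = 0, so (v, x) = (1/5, -4/5).
The Hessian has f_{vv} = -6, f_{xx} = -6, f_{vx} = -4, giving D = 20 > 0 with f_{vv} < 0, so the point is a local maximum.
D = (-6)·(-6) − (-4)^2 = 20.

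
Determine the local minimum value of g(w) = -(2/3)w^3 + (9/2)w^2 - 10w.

-22/3

Critical points: g'(w) = -2w^2 + 9w - 10 vanishes at w = 2, 5/2.
g''(w) = -4w + 9. g''(2) = 1 > 0 ⇒ local minimum; g''(5/2) = -1 < 0 ⇒ local maximum.
So the local minimum value is g(2) = -22/3.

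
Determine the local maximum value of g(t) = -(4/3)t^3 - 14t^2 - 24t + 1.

g'(t) = -4t^2 - 28t - 24 = 0 at t = -6, -1.
Second-derivative test with g''(t) = -8t - 28: g''(-6) = 20 > 0 ⇒ local minimum; g''(-1) = -20 < 0 ⇒ local maximum.
So the local maximum value is g(-1) = 37/3.

37/3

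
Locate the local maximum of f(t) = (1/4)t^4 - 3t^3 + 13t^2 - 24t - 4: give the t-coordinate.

3

f'(t) = t^3 - 9t^2 + 26t - 24. Setting f'(t) = 0 gives t ∈ {2, 3, 4}.
Since f''(t) = 3t^2 - 18t + 26, we get f''(2) = 2 > 0 ⇒ local minimum; f''(3) = -1 < 0 ⇒ local maximum; f''(4) = 2 > 0 ⇒ local minimum.
The local maximum is f(3) = -79/4.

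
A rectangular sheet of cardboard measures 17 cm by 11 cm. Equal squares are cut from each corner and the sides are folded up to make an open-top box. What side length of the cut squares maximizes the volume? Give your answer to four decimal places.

With cut size x, the volume is V(x) = x(17 − 2x)(11 − 2x) for 0 < x < 5.5.
V'(x) = 12x^2 − 112x + 187. Setting V'(x) = 0 gives x ≈ 2.1778 (the root in (0, 5.5)).
V''(x) = 24x − 112 is negative there, so this is the maximum; V ≈ 182.9667.

2.1778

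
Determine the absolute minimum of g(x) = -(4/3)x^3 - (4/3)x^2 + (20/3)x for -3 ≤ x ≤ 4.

Differentiating, g'(x) = -4x^2 - (8/3)x + 20/3; which vanishes at x = -5/3 and x = 1.
Evaluating at the critical points and endpoints: g(-3) = 4, g(-5/3) = -700/81, g(1) = 4, g(4) = -80.
The minimum over the interval is -80, attained at x = 4.

-80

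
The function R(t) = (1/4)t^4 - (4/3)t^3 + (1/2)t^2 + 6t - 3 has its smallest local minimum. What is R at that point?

R'(t) = t^3 - 4t^2 + t + 6 = 0 at t = -1, 2, 3.
Second-derivative test with R''(t) = 3t^2 - 8t + 1: R''(-1) = 12 > 0 ⇒ local minimum; R''(2) = -3 < 0 ⇒ local maximum; R''(3) = 4 > 0 ⇒ local minimum.
So the smallest local minimum value is R(-1) = -83/12.

-83/12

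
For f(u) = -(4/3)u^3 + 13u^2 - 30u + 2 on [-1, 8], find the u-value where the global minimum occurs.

The derivative is -4u^2 + 26u - 30, which vanishes at u = 3/2 and u = 5.
Compare values at every candidate in [-1, 8]: f(-1) = 139/3, f(3/2) = -73/4, f(5) = 31/3, f(8) = -266/3.
The minimum over the interval is -266/3, attained at u = 8.

8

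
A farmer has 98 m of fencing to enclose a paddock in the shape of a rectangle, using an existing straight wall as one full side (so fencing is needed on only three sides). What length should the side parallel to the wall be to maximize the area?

49

Let the sides perpendicular to the wall have length x and the parallel side y, so 2x + y = 98 and the area is A = xy = x(98 − 2x).
A'(x) = 98 − 4x = 0 gives x = 49/2, and A''(x) = −4 < 0 confirms a maximum.
Then y = 98 − 2·49/2 = 49 and A = 2401/2.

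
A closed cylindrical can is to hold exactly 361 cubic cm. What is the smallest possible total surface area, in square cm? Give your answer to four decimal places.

With radius r and height h, πr²h = 361 so h = 361/(πr²), and S(r) = 2πr² + 2πrh = 2πr² + 2·361/r.
S'(r) = 4πr − 2·361/r² = 0 ⇒ r³ = 361/(2π), so r ≈ 3.8587 and h = 2r ≈ 7.7174.
S''(r) = 4π + 4·361/r³ > 0, so this is the minimum; S ≈ 280.6635.

280.6635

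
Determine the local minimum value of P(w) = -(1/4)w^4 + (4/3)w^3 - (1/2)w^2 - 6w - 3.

-31/3

P'(w) = -w^3 + 4w^2 - w - 6. Setting P'(w) = 0 gives w ∈ {-1, 2, 3}.
Second-derivative test with P''(w) = -3w^2 + 8w - 1: P''(-1) = -12 < 0 ⇒ local maximum; P''(2) = 3 > 0 ⇒ local minimum; P''(3) = -4 < 0 ⇒ local maximum.
Thus P has its local minimum at w = 2, with value -31/3.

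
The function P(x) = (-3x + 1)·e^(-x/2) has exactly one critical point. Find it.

By the product rule, P'(x) = ((3/2)x - 7/2)·e^(-x/2). Since e^(-x/2) > 0, the only critical point is x = 7/3.
P''(7/3) has the same sign as 3/2 > 0, so this is a local minimum.
P(7/3) = (-6)·e^(-7/6) ≈ -1.8684.

7/3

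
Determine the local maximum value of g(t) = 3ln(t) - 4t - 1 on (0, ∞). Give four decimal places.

-4.8630

g'(t) = 3/t − 4 = 0 gives t = 3/4.
g''(t) = -3/t², which is negative for t > 0, so this is a local maximum.
g(3/4) = 3·ln(3/4) - 3 - 1 ≈ -4.8630.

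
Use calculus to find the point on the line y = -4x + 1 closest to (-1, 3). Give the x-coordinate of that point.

-9/17

Minimize D(x)^2 = (x + 1)^2 + (-4x - 2)^2.
d/dx[D^2] = 2(x + 1) + 2·(-4)·(-4x - 2) = 0 ⇒ x = -9/17.
Then y = 53/17 and the distance is √(4/17) ≈ 0.4851.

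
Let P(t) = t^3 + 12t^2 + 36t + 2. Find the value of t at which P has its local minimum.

-2

Critical points: P'(t) = 3t^2 + 24t + 36 vanishes at t = -6, -2.
Since P''(t) = 6t + 24, we get P''(-6) = -12 < 0 ⇒ local maximum; P''(-2) = 12 > 0 ⇒ local minimum.
Thus P has its local minimum at t = -2, with value -30.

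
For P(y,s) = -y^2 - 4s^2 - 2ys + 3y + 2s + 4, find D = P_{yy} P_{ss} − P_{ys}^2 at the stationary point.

∂P/∂y = -2y - 2s + 3 = 0 and ∂P/∂s = -2y - 8s + 2 = 0, so (y, s) = (5/3, -1/6).
The Hessian has P_{yy} = -2, P_{ss} = -8, P_{ys} = -2, giving D = 12 > 0 with P_{yy} < 0, so the point is a local maximum.
D = (-2)·(-8) − (-2)^2 = 12.

12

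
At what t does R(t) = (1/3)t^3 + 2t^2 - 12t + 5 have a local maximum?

R'(t) = t^2 + 4t - 12 = 0 at t = -6, 2.
Second-derivative test with R''(t) = 2t + 4: R''(-6) = -8 < 0 ⇒ local maximum; R''(2) = 8 > 0 ⇒ local minimum.
The local maximum is R(-6) = 77.

-6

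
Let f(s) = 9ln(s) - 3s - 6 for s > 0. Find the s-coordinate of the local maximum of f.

3

f'(s) = 9/s − 3 = 0 gives s = 3.
f''(s) = -9/s², which is negative for s > 0, so this is a local maximum.
f(3) = 9·ln(3) - 9 - 6 ≈ -5.1125.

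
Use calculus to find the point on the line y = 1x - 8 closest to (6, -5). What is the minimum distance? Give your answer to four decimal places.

2.1213

Minimize D(x)^2 = (x - 6)^2 + (x - 3)^2.
d/dx[D^2] = 2(x - 6) + 2·1·(x - 3) = 0 ⇒ x = 9/2.
Then y = -7/2 and the distance is √(9/2) ≈ 2.1213.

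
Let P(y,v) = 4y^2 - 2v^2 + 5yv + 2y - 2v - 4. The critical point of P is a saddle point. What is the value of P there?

-200/57

∂P/∂y = 8y + 5v + 2 = 0 and ∂P/∂v = 5y - 4v - 2 = 0, so (y, v) = (2/57, -26/57).
The Hessian has P_{yy} = 8, P_{vv} = -4, P_{yv} = 5, giving D = -57 < 0, so the point is a saddle point.
P(2/57, -26/57) = -200/57.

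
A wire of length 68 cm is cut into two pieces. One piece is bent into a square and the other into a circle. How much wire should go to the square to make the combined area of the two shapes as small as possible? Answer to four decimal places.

38.0867

Let x be the length used for the square. Square side x/4; circle radius (68−x)/(2π).
A(x) = (x/4)² + π·((68−x)/(2π))² = x²/16 + (68−x)²/(4π) for 0 ≤ x ≤ 68. A'(x) = x/8 − (68−x)/(2π) = 0 gives x = 4·68/(π+4) ≈ 38.0867.
A'' = 1/8 + 1/(2π) > 0, so this gives the minimum combined area; x ≈ 38.0867 cm to the square.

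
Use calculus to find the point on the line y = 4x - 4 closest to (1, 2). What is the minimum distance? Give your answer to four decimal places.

Minimize D(x)^2 = (x - 1)^2 + (4x - 6)^2.
d/dx[D^2] = 2(x - 1) + 2·4·(4x - 6) = 0 ⇒ x = 25/17.
Then y = 32/17 and the distance is √(4/17) ≈ 0.4851.

0.4851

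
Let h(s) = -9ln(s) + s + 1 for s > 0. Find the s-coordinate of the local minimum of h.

9

h'(s) = -9/s + 1 = 0 gives s = 9.
h''(s) = 9/s², which is positive for s > 0, so this is a local minimum.
h(9) = -9·ln(9) + 9 + 1 ≈ -9.7750.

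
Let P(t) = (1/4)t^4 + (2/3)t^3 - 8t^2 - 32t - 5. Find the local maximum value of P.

77/3

P'(t) = t^3 + 2t^2 - 16t - 32 = 0 at t = -4, -2, 4.
Since P''(t) = 3t^2 + 4t - 16, we get P''(-4) = 16 > 0 ⇒ local minimum; P''(-2) = -12 < 0 ⇒ local maximum; P''(4) = 48 > 0 ⇒ local minimum.
Thus P has its local maximum at t = -2, with value 77/3.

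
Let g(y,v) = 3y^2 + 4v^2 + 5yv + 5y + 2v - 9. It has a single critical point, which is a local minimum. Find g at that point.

-269/23

∂g/∂y = 6y + 5v + 5 = 0 and ∂g/∂v = 5y + 8v + 2 = 0, so (y, v) = (-30/23, 13/23).
The Hessian has g_{yy} = 6, g_{vv} = 8, g_{yv} = 5, giving D = 23 > 0 with g_{yy} > 0, so the point is a local minimum.
g(-30/23, 13/23) = -269/23.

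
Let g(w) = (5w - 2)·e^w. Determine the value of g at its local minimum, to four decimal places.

Differentiating with the product rule gives g'(w) = (5w + 3)·e^w. Since e^w > 0, the only critical point is w = -3/5.
g''(-3/5) has the same sign as 5 > 0, so this is a local minimum.
g(-3/5) = (-5)·e^(-3/5) ≈ -2.7441.

-2.7441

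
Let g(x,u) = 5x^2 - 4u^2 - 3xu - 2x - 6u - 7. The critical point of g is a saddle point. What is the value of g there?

-423/89

∂g/∂x = 10x - 3u - 2 = 0 and ∂g/∂u = -3x - 8u - 6 = 0, so (x, u) = (-2/89, -66/89).
The Hessian has g_{xx} = 10, g_{uu} = -8, g_{xu} = -3, giving D = -89 < 0, so the point is a saddle point.
g(-2/89, -66/89) = -423/89.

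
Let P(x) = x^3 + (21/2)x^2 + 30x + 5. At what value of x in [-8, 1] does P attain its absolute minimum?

-8

P'(x) = 3x^2 + 21x + 30, which vanishes at x = -5 and x = -2.
Evaluating at the critical points and endpoints: P(-8) = -75,  P(-5) = -15/2,  P(-2) = -21,  P(1) = 93/2.
So the minimum is P(-8) = -75.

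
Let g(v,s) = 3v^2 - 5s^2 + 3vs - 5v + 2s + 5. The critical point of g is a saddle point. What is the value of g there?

∂g/∂v = 6v + 3s - 5 = 0 and ∂g/∂s = 3v - 10s + 2 = 0, so (v, s) = (44/69, 9/23).
The Hessian has g_{vv} = 6, g_{ss} = -10, g_{vs} = 3, giving D = -69 < 0, so the point is a saddle point.
g(44/69, 9/23) = 262/69.

262/69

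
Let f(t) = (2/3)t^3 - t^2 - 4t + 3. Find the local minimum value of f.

-11/3

Critical points: f'(t) = 2t^2 - 2t - 4 vanishes at t = -1, 2.
Second-derivative test with f''(t) = 4t - 2: f''(-1) = -6 < 0 ⇒ local maximum; f''(2) = 6 > 0 ⇒ local minimum.
Thus f has its local minimum at t = 2, with value -11/3.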